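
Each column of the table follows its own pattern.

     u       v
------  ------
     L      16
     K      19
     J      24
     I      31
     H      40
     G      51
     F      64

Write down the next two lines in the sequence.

E  79; D  96

Column u: letters move back 1 place in the alphabet, so L, K, J, I, H, G, F → E → D.
Column v: differences are 3, 5, 7, … (increasing by 2 each time), so 16, 19, 24, 31, 40, 51, 64 → 79 → 96.
So the next two lines are E  79 and D  96.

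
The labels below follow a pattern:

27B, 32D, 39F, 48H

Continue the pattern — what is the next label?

59J

First component: differences are 5, 7, 9, … (increasing by 2 each time), so 27, 32, 39, 48 → 59.
Letter: letters move forward 2 places in the alphabet; B, D, F, H → J.
Combining the parts gives 59J.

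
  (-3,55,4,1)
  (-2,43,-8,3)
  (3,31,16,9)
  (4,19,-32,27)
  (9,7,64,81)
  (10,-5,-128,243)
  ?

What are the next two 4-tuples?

First slot: -3, -2, 3, 4, 9, 10 → 15 → 16 (alternating steps +1, +5, +1, +5, …).
Second slot: −12 each step; 55, 43, 31, 19, 7, -5 → -17 → -29.
Third slot goes 4, -8, 16, -32, 64, -128 → 256 → -512 (×(-2) each step).
Fourth slot: ×3 each step, so 1, 3, 9, 27, 81, 243 → 729 → 2187.
So the next two 4-tuples are (15,-17,256,729) and (16,-29,-512,2187).

(15,-17,256,729), (16,-29,-512,2187)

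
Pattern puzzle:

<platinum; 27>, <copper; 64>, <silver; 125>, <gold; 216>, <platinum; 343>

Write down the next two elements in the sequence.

Metal — repeats platinum → copper → silver → gold: platinum, copper, silver, gold, platinum → copper → silver.
Second entry: perfect cubes: 3³, 4³, 5³, …; 27, 64, 125, 216, 343 → 512 → 729.
Putting the parts together: <copper; 512> and then <silver; 729>.

<copper; 512>, <silver; 729>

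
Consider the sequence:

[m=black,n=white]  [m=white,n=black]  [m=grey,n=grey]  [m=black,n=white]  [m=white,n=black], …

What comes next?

[m=grey,n=grey]

M goes black, white, grey, black, white → grey (repeats black → white → grey).
N — repeats white → black → grey: white, black, grey, white, black → grey.
Putting it together: [m=grey,n=grey].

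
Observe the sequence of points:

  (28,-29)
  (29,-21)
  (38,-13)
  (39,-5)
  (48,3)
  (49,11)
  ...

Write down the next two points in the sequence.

(58,19), (59,27)

First component — alternating steps +1, +9, +1, +9, …: 28, 29, 38, 39, 48, 49 → 58 → 59.
For the second component, +8 each step: -29, -21, -13, -5, 3, 11 → 19 → 27.
Putting the parts together: (58,19) and then (59,27).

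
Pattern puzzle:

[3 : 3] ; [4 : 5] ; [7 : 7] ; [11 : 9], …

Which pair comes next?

First entry: each term is the sum of the two before it, so 3, 4, 7, 11 → 18.
For the second entry, +2 each step: 3, 5, 7, 9 → 11.
So the next pair is [18 : 11].

[18 : 11]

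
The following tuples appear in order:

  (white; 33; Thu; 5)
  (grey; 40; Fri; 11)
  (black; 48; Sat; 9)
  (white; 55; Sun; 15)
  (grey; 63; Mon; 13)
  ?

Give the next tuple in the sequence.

Shade: white, grey, black, white, grey → black (repeats white → grey → black).
For the second part, alternating steps +7, +8, +7, +8, …: 33, 40, 48, 55, 63 → 70.
Day: runs through the weekdays Mon→Sun, so Thu, Fri, Sat, Sun, Mon → Tue.
Fourth part: 5, 11, 9, 15, 13 → 19 (alternating steps +6, −2, +6, −2, …).
Putting it together: (black; 70; Tue; 19).

(black; 70; Tue; 19)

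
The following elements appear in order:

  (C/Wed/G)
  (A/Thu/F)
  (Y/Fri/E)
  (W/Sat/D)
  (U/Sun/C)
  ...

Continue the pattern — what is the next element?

First letter: letters move back 2 places in the alphabet, wrapping A→Z, so C, A, Y, W, U → S.
Day: runs through the weekdays Mon→Sun, so Wed, Thu, Fri, Sat, Sun → Mon.
For the second letter, letters move back 1 place in the alphabet: G, F, E, D, C → B.
Putting it together: (S/Mon/B).

(S/Mon/B)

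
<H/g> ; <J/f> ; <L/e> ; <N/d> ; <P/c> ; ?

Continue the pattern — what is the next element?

<R/b>

First letter goes H, J, L, N, P → R (letters move forward 2 places in the alphabet).
For the second letter, letters move back 1 place in the alphabet: g, f, e, d, c → b.
Putting it together: <R/b>.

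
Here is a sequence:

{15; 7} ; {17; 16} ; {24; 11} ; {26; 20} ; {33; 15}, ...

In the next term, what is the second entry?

24

First entry: alternating steps +2, +7, +2, +7, …, so 15, 17, 24, 26, 33 → 35.
For the second entry, alternating steps +9, −5, +9, −5, …: 7, 16, 11, 20, 15 → 24.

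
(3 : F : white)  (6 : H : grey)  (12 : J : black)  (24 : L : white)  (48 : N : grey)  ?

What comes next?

(96 : P : black)

First slot: 3, 6, 12, 24, 48 → 96 (×2 each step).
Letter — letters move forward 2 places in the alphabet: F, H, J, L, N → P.
Shade — repeats white → grey → black: white, grey, black, white, grey → black.
Combining the parts gives (96 : P : black).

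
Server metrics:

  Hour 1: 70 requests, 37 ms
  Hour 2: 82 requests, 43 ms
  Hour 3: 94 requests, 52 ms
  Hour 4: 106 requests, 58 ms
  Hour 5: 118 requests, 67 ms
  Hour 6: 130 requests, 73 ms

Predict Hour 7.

142 requests, 82 ms

Requests: +12 each step, so 70, 82, 94, 106, 118, 130 → 142.
Ms — alternating steps +6, +9, +6, +9, …: 37, 43, 52, 58, 67, 73 → 82.
Combining the parts gives 142 requests, 82 ms.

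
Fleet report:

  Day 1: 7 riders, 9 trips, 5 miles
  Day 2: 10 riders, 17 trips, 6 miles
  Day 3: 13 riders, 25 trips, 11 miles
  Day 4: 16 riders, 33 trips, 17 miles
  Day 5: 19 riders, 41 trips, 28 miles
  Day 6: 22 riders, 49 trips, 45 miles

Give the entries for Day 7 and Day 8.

Riders: +3 each step; 7, 10, 13, 16, 19, 22 → 25 → 28.
For the trips, +8 each step: 9, 17, 25, 33, 41, 49 → 57 → 65.
Miles: each term is the sum of the two before it; 5, 6, 11, 17, 28, 45 → 73 → 118.
Putting the parts together: 25 riders, 57 trips, 73 miles and then 28 riders, 65 trips, 118 miles.

25 riders, 57 trips, 73 miles; 28 riders, 65 trips, 118 miles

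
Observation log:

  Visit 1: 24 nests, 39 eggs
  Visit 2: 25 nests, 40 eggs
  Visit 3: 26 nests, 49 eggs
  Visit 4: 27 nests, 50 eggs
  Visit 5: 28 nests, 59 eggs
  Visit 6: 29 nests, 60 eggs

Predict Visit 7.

30 nests, 69 eggs

Nests — +1 each step: 24, 25, 26, 27, 28, 29 → 30.
Eggs: alternating steps +1, +9, +1, +9, …, so 39, 40, 49, 50, 59, 60 → 69.
Combining the parts gives 30 nests, 69 eggs.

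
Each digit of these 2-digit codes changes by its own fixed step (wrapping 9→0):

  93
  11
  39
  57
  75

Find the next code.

First digit goes 9, 1, 3, 5, 7 → 9 (+2 each step, mod 10).
Second digit — −2 each step, mod 10: 3, 1, 9, 7, 5 → 3.
Putting it together: 93.

93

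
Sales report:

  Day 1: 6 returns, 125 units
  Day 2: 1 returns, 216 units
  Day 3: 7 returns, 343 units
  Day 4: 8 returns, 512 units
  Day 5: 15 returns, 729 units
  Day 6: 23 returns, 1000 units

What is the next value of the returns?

38

Returns: each term is the sum of the two before it, so 6, 1, 7, 8, 15, 23 → 38.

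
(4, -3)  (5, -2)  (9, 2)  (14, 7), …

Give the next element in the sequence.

(23, 16)

First slot goes 4, 5, 9, 14 → 23 (each term is the sum of the two before it).
Second slot: -3, -2, 2, 7 → 16 (always 7 less than the first slot).
So the next element is (23, 16).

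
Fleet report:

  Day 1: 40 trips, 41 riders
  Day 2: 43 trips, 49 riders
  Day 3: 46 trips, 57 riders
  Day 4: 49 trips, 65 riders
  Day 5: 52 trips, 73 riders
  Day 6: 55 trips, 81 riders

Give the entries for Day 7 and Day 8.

58 trips, 89 riders; 61 trips, 97 riders

Trips: +3 each step, so 40, 43, 46, 49, 52, 55 → 58 → 61.
Riders — +8 each step: 41, 49, 57, 65, 73, 81 → 89 → 97.
So the next two lines are 58 trips, 89 riders and 61 trips, 97 riders.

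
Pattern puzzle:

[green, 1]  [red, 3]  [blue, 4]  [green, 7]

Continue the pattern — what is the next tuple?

Colour: green, red, blue, green → red (repeats green → red → blue).
Second value: each term is the sum of the two before it, so 1, 3, 4, 7 → 11.
Combining the parts gives [red, 11].

[red, 11]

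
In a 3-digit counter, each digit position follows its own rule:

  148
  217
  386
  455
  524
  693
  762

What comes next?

First digit: 1, 2, 3, 4, 5, 6, 7 → 8 (+1 each step, mod 10).
Second digit: −3 each step, mod 10, so 4, 1, 8, 5, 2, 9, 6 → 3.
Third digit: 8, 7, 6, 5, 4, 3, 2 → 1 (−1 each step, mod 10).
Combining the parts gives 831.

831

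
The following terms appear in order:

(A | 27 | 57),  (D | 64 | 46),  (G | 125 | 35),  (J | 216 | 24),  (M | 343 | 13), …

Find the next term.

For the letter, letters move forward 3 places in the alphabet: A, D, G, J, M → P.
For the second slot, perfect cubes: 3³, 4³, 5³, …: 27, 64, 125, 216, 343 → 512.
Third slot: −11 each step, so 57, 46, 35, 24, 13 → 2.
Combining the parts gives (P | 512 | 2).

(P | 512 | 2)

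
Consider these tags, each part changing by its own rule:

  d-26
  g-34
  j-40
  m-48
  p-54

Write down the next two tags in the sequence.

s-62 then v-68

Letter: letters move forward 3 places in the alphabet, so d, g, j, m, p → s → v.
Second component — alternating steps +8, +6, +8, +6, …: 26, 34, 40, 48, 54 → 62 → 68.
So the next two tags are s-62 and v-68.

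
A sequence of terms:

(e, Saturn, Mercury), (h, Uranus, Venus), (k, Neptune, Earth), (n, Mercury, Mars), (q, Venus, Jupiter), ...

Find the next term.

(t, Earth, Saturn)

Letter — letters move forward 3 places in the alphabet: e, h, k, n, q → t.
First planet: Saturn, Uranus, Neptune, Mercury, Venus → Earth (runs through the planets Mercury→Neptune).
Second planet goes Mercury, Venus, Earth, Mars, Jupiter → Saturn (runs through the planets Mercury→Neptune).
Combining the parts gives (t, Earth, Saturn).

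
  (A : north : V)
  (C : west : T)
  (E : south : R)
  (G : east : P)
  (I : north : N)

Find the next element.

(K : west : L)

First letter: letters move forward 2 places in the alphabet, so A, C, E, G, I → K.
Direction goes north, west, south, east, north → west (repeats north → west → south → east).
Second letter goes V, T, R, P, N → L (letters move back 2 places in the alphabet).
Combining the parts gives (K : west : L).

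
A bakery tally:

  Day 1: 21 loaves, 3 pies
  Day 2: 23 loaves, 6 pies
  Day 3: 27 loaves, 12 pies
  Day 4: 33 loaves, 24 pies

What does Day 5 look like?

Loaves — differences are 2, 4, 6, … (increasing by 2 each time): 21, 23, 27, 33 → 41.
Pies: ×2 each step; 3, 6, 12, 24 → 48.
So the next record is 41 loaves, 48 pies.

41 loaves, 48 pies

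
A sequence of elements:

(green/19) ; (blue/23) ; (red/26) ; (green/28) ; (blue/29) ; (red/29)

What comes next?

Colour: repeats green → blue → red; green, blue, red, green, blue, red → green.
Second value: differences are 4, 3, 2, … (decreasing by 1 each time); 19, 23, 26, 28, 29, 29 → 28.
Combining the parts gives (green/28).

(green/28)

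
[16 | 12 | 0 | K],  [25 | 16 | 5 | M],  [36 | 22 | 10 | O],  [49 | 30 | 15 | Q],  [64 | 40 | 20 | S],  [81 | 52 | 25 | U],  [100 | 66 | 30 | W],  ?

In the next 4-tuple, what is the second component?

82

Second component: differences are 4, 6, 8, … (increasing by 2 each time), so 12, 16, 22, 30, 40, 52, 66 → 82.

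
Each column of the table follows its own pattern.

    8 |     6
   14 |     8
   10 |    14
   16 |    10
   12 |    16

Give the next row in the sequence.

18  12

First component goes 8, 14, 10, 16, 12 → 18 (alternating steps +6, −4, +6, −4, …).
Second component: always the previous value of the first component; 6, 8, 14, 10, 16 → 12.
Combining the parts gives 18  12.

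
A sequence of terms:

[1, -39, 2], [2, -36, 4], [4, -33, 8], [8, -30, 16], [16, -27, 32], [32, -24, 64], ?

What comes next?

First part goes 1, 2, 4, 8, 16, 32 → 64 (×2 each step).
For the second part, +3 each step: -39, -36, -33, -30, -27, -24 → -21.
Third part — ×2 each step: 2, 4, 8, 16, 32, 64 → 128.
So the next term is [64, -21, 128].

[64, -21, 128]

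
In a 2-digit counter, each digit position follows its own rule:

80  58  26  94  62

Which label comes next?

First digit — −3 each step, mod 10: 8, 5, 2, 9, 6 → 3.
Second digit — −2 each step, mod 10: 0, 8, 6, 4, 2 → 0.
Putting it together: 30.

30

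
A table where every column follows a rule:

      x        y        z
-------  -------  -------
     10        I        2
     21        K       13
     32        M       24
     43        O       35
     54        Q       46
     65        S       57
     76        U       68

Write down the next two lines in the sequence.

Column x: +11 each step; 10, 21, 32, 43, 54, 65, 76 → 87 → 98.
For the column y, letters move forward 2 places in the alphabet: I, K, M, O, Q, S, U → W → Y.
Column z: always 8 less than the column x, so 2, 13, 24, 35, 46, 57, 68 → 79 → 90.
So the next two lines are 87  W  79 and 98  Y  90.

87  W  79; 98  Y  90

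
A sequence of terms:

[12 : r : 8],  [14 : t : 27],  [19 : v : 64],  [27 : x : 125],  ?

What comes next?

First slot — differences are 2, 5, 8, … (increasing by 3 each time): 12, 14, 19, 27 → 38.
Letter — letters move forward 2 places in the alphabet: r, t, v, x → z.
Third slot: 8, 27, 64, 125 → 216 (perfect cubes: 2³, 3³, 4³, …).
Combining the parts gives [38 : z : 216].

[38 : z : 216]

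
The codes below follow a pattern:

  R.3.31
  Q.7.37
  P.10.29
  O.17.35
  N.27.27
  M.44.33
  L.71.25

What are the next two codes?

Letter goes R, Q, P, O, N, M, L → K → J (letters move back 1 place in the alphabet).
Second component goes 3, 7, 10, 17, 27, 44, 71 → 115 → 186 (each term is the sum of the two before it).
For the third component, alternating steps +6, −8, +6, −8, …: 31, 37, 29, 35, 27, 33, 25 → 31 → 23.
Putting the parts together: K.115.31 and then J.186.23.

K.115.31 then J.186.23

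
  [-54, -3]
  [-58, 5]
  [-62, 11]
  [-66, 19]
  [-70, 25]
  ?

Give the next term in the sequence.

[-74, 33]

First part: −4 each step; -54, -58, -62, -66, -70 → -74.
Second part: alternating steps +8, +6, +8, +6, …, so -3, 5, 11, 19, 25 → 33.
Combining the parts gives [-74, 33].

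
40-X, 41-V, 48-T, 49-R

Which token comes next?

First component: 40, 41, 48, 49 → 56 (alternating steps +1, +7, +1, +7, …).
Letter — letters move back 2 places in the alphabet: X, V, T, R → P.
So the next token is 56-P.

56-P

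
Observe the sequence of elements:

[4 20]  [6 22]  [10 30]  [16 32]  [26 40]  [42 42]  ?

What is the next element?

First part: each term is the sum of the two before it; 4, 6, 10, 16, 26, 42 → 68.
Second part: alternating steps +2, +8, +2, +8, …; 20, 22, 30, 32, 40, 42 → 50.
Combining the parts gives [68 50].

[68 50]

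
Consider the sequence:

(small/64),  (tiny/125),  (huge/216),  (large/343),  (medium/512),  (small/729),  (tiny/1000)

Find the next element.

(huge/1331)

Size — repeats small → tiny → huge → large → medium: small, tiny, huge, large, medium, small, tiny → huge.
Second value: perfect cubes: 4³, 5³, 6³, …, so 64, 125, 216, 343, 512, 729, 1000 → 1331.
Combining the parts gives (huge/1331).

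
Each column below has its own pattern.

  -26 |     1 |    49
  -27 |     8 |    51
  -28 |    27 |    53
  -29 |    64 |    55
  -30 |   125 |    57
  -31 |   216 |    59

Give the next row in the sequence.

First component: −1 each step, so -26, -27, -28, -29, -30, -31 → -32.
Second component goes 1, 8, 27, 64, 125, 216 → 343 (perfect cubes: 1³, 2³, 3³, …).
Third component: +2 each step; 49, 51, 53, 55, 57, 59 → 61.
Putting it together: -32  343  61.

-32  343  61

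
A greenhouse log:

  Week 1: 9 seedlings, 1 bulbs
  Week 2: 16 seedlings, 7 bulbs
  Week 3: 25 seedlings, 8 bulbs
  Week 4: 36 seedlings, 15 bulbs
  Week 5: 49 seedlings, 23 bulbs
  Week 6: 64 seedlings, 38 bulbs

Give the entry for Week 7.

81 seedlings, 61 bulbs

Seedlings: 9, 16, 25, 36, 49, 64 → 81 (perfect squares: 3², 4², 5², …).
Bulbs: 1, 7, 8, 15, 23, 38 → 61 (each term is the sum of the two before it).
Putting it together: 81 seedlings, 61 bulbs.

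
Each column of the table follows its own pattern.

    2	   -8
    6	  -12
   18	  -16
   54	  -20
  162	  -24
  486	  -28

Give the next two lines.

First component: ×3 each step, so 2, 6, 18, 54, 162, 486 → 1458 → 4374.
For the second component, −4 each step: -8, -12, -16, -20, -24, -28 → -32 → -36.
Putting the parts together: 1458  -32 and then 4374  -36.

1458  -32; 4374  -36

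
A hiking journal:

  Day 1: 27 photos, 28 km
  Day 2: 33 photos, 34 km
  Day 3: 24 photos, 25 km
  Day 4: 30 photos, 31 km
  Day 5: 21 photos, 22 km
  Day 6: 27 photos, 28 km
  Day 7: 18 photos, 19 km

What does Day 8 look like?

Photos — alternating steps +6, −9, +6, −9, …: 27, 33, 24, 30, 21, 27, 18 → 24.
Km: 28, 34, 25, 31, 22, 28, 19 → 25 (always 1 more than the photos).
Putting it together: 24 photos, 25 km.

24 photos, 25 km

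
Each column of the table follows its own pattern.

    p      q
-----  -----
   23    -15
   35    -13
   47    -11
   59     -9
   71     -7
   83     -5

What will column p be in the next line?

Column p: +12 each step; 23, 35, 47, 59, 71, 83 → 95.

95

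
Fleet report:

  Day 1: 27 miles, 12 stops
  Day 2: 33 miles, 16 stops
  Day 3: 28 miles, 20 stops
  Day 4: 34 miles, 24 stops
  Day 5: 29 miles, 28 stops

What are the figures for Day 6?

35 miles, 32 stops

For the miles, alternating steps +6, −5, +6, −5, …: 27, 33, 28, 34, 29 → 35.
Stops — +4 each step: 12, 16, 20, 24, 28 → 32.
Putting it together: 35 miles, 32 stops.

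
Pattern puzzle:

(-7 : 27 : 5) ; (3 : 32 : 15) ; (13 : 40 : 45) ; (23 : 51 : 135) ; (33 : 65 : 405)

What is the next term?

(43 : 82 : 1215)

First coordinate goes -7, 3, 13, 23, 33 → 43 (+10 each step).
For the second coordinate, differences are 5, 8, 11, … (increasing by 3 each time): 27, 32, 40, 51, 65 → 82.
Third coordinate: ×3 each step; 5, 15, 45, 135, 405 → 1215.
Combining the parts gives (43 : 82 : 1215).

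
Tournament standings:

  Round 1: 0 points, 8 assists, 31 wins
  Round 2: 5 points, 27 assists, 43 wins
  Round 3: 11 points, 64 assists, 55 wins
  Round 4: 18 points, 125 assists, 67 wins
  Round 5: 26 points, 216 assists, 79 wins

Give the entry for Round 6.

Points: differences are 5, 6, 7, … (increasing by 1 each time), so 0, 5, 11, 18, 26 → 35.
Assists: 8, 27, 64, 125, 216 → 343 (perfect cubes: 2³, 3³, 4³, …).
Wins: 31, 43, 55, 67, 79 → 91 (+12 each step).
Combining the parts gives 35 points, 343 assists, 91 wins.

35 points, 343 assists, 91 wins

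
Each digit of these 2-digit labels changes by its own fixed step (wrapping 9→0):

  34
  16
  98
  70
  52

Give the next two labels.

34 then 16

First digit — −2 each step, mod 10: 3, 1, 9, 7, 5 → 3 → 1.
Second digit: +2 each step, mod 10, so 4, 6, 8, 0, 2 → 4 → 6.
Putting the parts together: 34 and then 16.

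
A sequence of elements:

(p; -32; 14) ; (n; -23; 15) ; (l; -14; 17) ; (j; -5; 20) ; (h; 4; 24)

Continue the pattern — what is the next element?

(f; 13; 29)

Letter: letters move back 2 places in the alphabet, so p, n, l, j, h → f.
Second entry: +9 each step; -32, -23, -14, -5, 4 → 13.
Third entry — differences are 1, 2, 3, … (increasing by 1 each time): 14, 15, 17, 20, 24 → 29.
Combining the parts gives (f; 13; 29).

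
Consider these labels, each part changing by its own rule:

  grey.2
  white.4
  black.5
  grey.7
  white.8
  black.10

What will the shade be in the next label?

Shade — repeats grey → white → black: grey, white, black, grey, white, black → grey.
Second component: 2, 4, 5, 7, 8, 10 → 11 (alternating steps +2, +1, +2, +1, …).

grey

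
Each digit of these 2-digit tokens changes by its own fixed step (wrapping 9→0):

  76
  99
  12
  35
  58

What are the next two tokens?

First digit: 7, 9, 1, 3, 5 → 7 → 9 (+2 each step, mod 10).
For the second digit, +3 each step, mod 10: 6, 9, 2, 5, 8 → 1 → 4.
So the next two tokens are 71 and 94.

71 then 94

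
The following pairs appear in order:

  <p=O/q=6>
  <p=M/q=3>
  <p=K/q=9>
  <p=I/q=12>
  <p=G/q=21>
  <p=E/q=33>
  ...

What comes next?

<p=C/q=54>

P: letters move back 2 places in the alphabet; O, M, K, I, G, E → C.
Q: each term is the sum of the two before it, so 6, 3, 9, 12, 21, 33 → 54.
So the next pair is <p=C/q=54>.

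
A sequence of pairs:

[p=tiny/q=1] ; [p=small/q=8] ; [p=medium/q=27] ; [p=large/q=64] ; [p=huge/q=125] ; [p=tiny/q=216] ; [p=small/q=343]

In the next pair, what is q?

Q: perfect cubes: 1³, 2³, 3³, …, so 1, 8, 27, 64, 125, 216, 343 → 512.

512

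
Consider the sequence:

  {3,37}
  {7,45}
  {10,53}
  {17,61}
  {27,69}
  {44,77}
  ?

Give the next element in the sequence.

For the first slot, each term is the sum of the two before it: 3, 7, 10, 17, 27, 44 → 71.
Second slot: +8 each step; 37, 45, 53, 61, 69, 77 → 85.
Putting it together: {71,85}.

{71,85}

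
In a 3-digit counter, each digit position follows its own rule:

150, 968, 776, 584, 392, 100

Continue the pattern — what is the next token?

First digit — −2 each step, mod 10: 1, 9, 7, 5, 3, 1 → 9.
Second digit — +1 each step, mod 10: 5, 6, 7, 8, 9, 0 → 1.
Third digit: −2 each step, mod 10; 0, 8, 6, 4, 2, 0 → 8.
So the next token is 918.

918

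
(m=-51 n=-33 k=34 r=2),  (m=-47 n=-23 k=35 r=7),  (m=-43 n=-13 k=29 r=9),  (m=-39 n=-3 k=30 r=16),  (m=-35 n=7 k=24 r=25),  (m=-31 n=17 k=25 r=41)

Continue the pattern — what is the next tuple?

M: -51, -47, -43, -39, -35, -31 → -27 (+4 each step).
For the n, +10 each step: -33, -23, -13, -3, 7, 17 → 27.
K: 34, 35, 29, 30, 24, 25 → 19 (alternating steps +1, −6, +1, −6, …).
R: each term is the sum of the two before it; 2, 7, 9, 16, 25, 41 → 66.
Combining the parts gives (m=-27 n=27 k=19 r=66).

(m=-27 n=27 k=19 r=66)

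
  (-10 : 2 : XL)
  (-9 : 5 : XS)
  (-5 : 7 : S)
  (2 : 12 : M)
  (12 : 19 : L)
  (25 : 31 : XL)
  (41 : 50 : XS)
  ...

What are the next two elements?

First slot: differences are 1, 4, 7, … (increasing by 3 each time); -10, -9, -5, 2, 12, 25, 41 → 60 → 82.
Second slot goes 2, 5, 7, 12, 19, 31, 50 → 81 → 131 (each term is the sum of the two before it).
Size: XL, XS, S, M, L, XL, XS → S → M (repeats XL → XS → S → M → L).
Putting the parts together: (60 : 81 : S) and then (82 : 131 : M).

(60 : 81 : S), (82 : 131 : M)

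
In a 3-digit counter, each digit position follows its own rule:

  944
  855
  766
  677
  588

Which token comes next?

For the first digit, −1 each step, mod 10: 9, 8, 7, 6, 5 → 4.
Second digit goes 4, 5, 6, 7, 8 → 9 (+1 each step, mod 10).
Third digit — +1 each step, mod 10: 4, 5, 6, 7, 8 → 9.
Combining the parts gives 499.

499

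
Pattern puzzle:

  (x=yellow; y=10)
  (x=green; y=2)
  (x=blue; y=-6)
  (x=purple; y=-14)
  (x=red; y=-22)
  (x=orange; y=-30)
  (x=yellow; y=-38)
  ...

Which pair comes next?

(x=green; y=-46)

For the x, repeats yellow → green → blue → purple → red → orange: yellow, green, blue, purple, red, orange, yellow → green.
For the y, −8 each step: 10, 2, -6, -14, -22, -30, -38 → -46.
So the next pair is (x=green; y=-46).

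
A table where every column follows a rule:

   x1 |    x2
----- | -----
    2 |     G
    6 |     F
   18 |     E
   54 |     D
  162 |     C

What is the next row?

486  B

Column x1 — ×3 each step: 2, 6, 18, 54, 162 → 486.
Column x2: letters move back 1 place in the alphabet; G, F, E, D, C → B.
So the next row is 486  B.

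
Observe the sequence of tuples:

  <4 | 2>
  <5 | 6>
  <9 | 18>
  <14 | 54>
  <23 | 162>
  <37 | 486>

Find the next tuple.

First coordinate goes 4, 5, 9, 14, 23, 37 → 60 (each term is the sum of the two before it).
Second coordinate: ×3 each step; 2, 6, 18, 54, 162, 486 → 1458.
Combining the parts gives <60 | 1458>.

<60 | 1458>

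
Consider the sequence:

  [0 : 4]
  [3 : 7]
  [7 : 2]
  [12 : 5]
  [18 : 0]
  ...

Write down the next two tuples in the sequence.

First value goes 0, 3, 7, 12, 18 → 25 → 33 (differences are 3, 4, 5, … (increasing by 1 each time)).
Second value goes 4, 7, 2, 5, 0 → 3 → -2 (alternating steps +3, −5, +3, −5, …).
So the next two tuples are [25 : 3] and [33 : -2].

[25 : 3], [33 : -2]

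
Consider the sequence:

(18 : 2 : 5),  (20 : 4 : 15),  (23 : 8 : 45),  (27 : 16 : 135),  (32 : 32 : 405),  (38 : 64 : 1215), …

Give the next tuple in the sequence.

(45 : 128 : 3645)

First coordinate goes 18, 20, 23, 27, 32, 38 → 45 (differences are 2, 3, 4, … (increasing by 1 each time)).
Second coordinate: ×2 each step; 2, 4, 8, 16, 32, 64 → 128.
Third coordinate — ×3 each step: 5, 15, 45, 135, 405, 1215 → 3645.
Putting it together: (45 : 128 : 3645).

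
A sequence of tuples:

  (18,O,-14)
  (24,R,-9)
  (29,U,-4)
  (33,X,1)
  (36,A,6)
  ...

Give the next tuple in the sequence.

First value goes 18, 24, 29, 33, 36 → 38 (differences are 6, 5, 4, … (decreasing by 1 each time)).
Letter: letters move forward 3 places in the alphabet, wrapping Z→A, so O, R, U, X, A → D.
Third value: +5 each step; -14, -9, -4, 1, 6 → 11.
So the next tuple is (38,D,11).

(38,D,11)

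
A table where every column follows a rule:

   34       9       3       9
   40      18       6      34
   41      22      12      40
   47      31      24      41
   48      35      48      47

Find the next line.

54  44  96  48

First component — alternating steps +6, +1, +6, +1, …: 34, 40, 41, 47, 48 → 54.
Second component: 9, 18, 22, 31, 35 → 44 (alternating steps +9, +4, +9, +4, …).
Third component: ×2 each step, so 3, 6, 12, 24, 48 → 96.
Fourth component: 9, 34, 40, 41, 47 → 48 (always the previous value of the first component).
Combining the parts gives 54  44  96  48.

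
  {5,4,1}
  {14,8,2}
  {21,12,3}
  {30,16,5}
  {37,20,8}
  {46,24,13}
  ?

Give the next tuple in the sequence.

First slot goes 5, 14, 21, 30, 37, 46 → 53 (alternating steps +9, +7, +9, +7, …).
For the second slot, +4 each step: 4, 8, 12, 16, 20, 24 → 28.
Third slot — each term is the sum of the two before it: 1, 2, 3, 5, 8, 13 → 21.
So the next tuple is {53,28,21}.

{53,28,21}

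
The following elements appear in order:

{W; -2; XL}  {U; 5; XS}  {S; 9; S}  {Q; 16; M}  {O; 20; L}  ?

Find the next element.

For the letter, letters move back 2 places in the alphabet: W, U, S, Q, O → M.
Second component — alternating steps +7, +4, +7, +4, …: -2, 5, 9, 16, 20 → 27.
Size: XL, XS, S, M, L → XL (runs through clothing sizes XS→XL).
Combining the parts gives {M; 27; XL}.

{M; 27; XL}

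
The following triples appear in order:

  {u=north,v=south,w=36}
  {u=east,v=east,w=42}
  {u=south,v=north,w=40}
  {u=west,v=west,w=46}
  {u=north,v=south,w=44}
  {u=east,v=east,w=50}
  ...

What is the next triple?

{u=south,v=north,w=48}

U — repeats north → east → south → west: north, east, south, west, north, east → south.
V: repeats south → east → north → west, so south, east, north, west, south, east → north.
For the w, alternating steps +6, −2, +6, −2, …: 36, 42, 40, 46, 44, 50 → 48.
So the next triple is {u=south,v=north,w=48}.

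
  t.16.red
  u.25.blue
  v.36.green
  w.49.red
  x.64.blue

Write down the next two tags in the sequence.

Letter goes t, u, v, w, x → y → z (letters move forward 1 place in the alphabet).
Second component: 16, 25, 36, 49, 64 → 81 → 100 (perfect squares: 4², 5², 6², …).
Colour: red, blue, green, red, blue → green → red (repeats red → blue → green).
Putting the parts together: y.81.green and then z.100.red.

y.81.green, z.100.red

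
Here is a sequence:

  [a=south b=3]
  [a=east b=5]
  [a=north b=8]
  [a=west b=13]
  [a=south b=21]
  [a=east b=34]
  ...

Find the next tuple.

[a=north b=55]

A: repeats south → east → north → west, so south, east, north, west, south, east → north.
B: each term is the sum of the two before it; 3, 5, 8, 13, 21, 34 → 55.
Putting it together: [a=north b=55].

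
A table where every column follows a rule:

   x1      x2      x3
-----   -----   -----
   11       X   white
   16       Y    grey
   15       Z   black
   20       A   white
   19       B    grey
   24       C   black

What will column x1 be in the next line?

23

Column x1 — alternating steps +5, −1, +5, −1, …: 11, 16, 15, 20, 19, 24 → 23.
Column x2 goes X, Y, Z, A, B, C → D (letters move forward 1 place in the alphabet, wrapping Z→A).
Column x3: repeats white → grey → black; white, grey, black, white, grey, black → white.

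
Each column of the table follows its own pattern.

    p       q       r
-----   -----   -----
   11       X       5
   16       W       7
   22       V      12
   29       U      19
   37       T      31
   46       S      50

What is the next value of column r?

81

Column p: 11, 16, 22, 29, 37, 46 → 56 (differences are 5, 6, 7, … (increasing by 1 each time)).
Column q: letters move back 1 place in the alphabet, so X, W, V, U, T, S → R.
Column r: 5, 7, 12, 19, 31, 50 → 81 (each term is the sum of the two before it).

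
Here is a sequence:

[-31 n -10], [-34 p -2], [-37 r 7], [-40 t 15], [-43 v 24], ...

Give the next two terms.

[-46 x 32], [-49 z 41]

First coordinate — −3 each step: -31, -34, -37, -40, -43 → -46 → -49.
Letter: letters move forward 2 places in the alphabet, so n, p, r, t, v → x → z.
Third coordinate goes -10, -2, 7, 15, 24 → 32 → 41 (alternating steps +8, +9, +8, +9, …).
Putting the parts together: [-46 x 32] and then [-49 z 41].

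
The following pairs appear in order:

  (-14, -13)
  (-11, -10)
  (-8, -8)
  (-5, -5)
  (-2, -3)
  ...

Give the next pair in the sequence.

First value goes -14, -11, -8, -5, -2 → 1 (+3 each step).
For the second value, alternating steps +3, +2, +3, +2, …: -13, -10, -8, -5, -3 → 0.
Putting it together: (1, 0).

(1, 0)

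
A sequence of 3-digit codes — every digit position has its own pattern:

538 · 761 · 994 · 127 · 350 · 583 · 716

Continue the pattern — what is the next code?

949

First digit: 5, 7, 9, 1, 3, 5, 7 → 9 (+2 each step, mod 10).
Second digit: +3 each step, mod 10; 3, 6, 9, 2, 5, 8, 1 → 4.
Third digit — +3 each step, mod 10: 8, 1, 4, 7, 0, 3, 6 → 9.
Putting it together: 949.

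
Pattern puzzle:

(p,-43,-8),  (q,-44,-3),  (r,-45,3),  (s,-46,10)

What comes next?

Letter: letters move forward 1 place in the alphabet, so p, q, r, s → t.
Second coordinate — −1 each step: -43, -44, -45, -46 → -47.
For the third coordinate, differences are 5, 6, 7, … (increasing by 1 each time): -8, -3, 3, 10 → 18.
Combining the parts gives (t,-47,18).

(t,-47,18)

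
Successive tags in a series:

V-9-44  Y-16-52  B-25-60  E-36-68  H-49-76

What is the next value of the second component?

64

Second component: perfect squares: 3², 4², 5², …; 9, 16, 25, 36, 49 → 64.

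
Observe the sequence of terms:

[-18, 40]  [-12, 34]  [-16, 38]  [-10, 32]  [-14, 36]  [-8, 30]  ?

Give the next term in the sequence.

[-12, 34]

First entry goes -18, -12, -16, -10, -14, -8 → -12 (alternating steps +6, −4, +6, −4, …).
Second entry: together with the first entry always sums to 22, so 40, 34, 38, 32, 36, 30 → 34.
So the next term is [-12, 34].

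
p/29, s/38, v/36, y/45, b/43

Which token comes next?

For the letter, letters move forward 3 places in the alphabet, wrapping Z→A: p, s, v, y, b → e.
Second component: alternating steps +9, −2, +9, −2, …; 29, 38, 36, 45, 43 → 52.
So the next token is e/52.

e/52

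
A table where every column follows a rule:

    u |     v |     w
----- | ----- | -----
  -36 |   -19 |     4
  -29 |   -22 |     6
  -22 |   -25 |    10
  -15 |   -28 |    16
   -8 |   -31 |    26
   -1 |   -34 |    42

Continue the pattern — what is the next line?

Column u: +7 each step, so -36, -29, -22, -15, -8, -1 → 6.
For the column v, −3 each step: -19, -22, -25, -28, -31, -34 → -37.
Column w: each term is the sum of the two before it; 4, 6, 10, 16, 26, 42 → 68.
Putting it together: 6  -37  68.

6  -37  68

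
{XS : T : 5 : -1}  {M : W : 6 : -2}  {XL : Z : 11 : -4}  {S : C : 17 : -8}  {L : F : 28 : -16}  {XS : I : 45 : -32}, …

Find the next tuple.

Size: repeats XS → M → XL → S → L; XS, M, XL, S, L, XS → M.
Letter: letters move forward 3 places in the alphabet, wrapping Z→A, so T, W, Z, C, F, I → L.
Third coordinate goes 5, 6, 11, 17, 28, 45 → 73 (each term is the sum of the two before it).
Fourth coordinate: -1, -2, -4, -8, -16, -32 → -64 (×2 each step).
Putting it together: {M : L : 73 : -64}.

{M : L : 73 : -64}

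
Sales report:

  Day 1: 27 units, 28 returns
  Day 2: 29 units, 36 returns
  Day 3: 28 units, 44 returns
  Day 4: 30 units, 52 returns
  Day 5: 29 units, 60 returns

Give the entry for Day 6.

Units goes 27, 29, 28, 30, 29 → 31 (alternating steps +2, −1, +2, −1, …).
Returns goes 28, 36, 44, 52, 60 → 68 (+8 each step).
Combining the parts gives 31 units, 68 returns.

31 units, 68 returns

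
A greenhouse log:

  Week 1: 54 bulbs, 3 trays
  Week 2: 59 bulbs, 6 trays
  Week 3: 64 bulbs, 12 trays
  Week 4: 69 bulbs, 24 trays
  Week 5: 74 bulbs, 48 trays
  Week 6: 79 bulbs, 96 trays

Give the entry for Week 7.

84 bulbs, 192 trays

Bulbs: +5 each step; 54, 59, 64, 69, 74, 79 → 84.
Trays: ×2 each step, so 3, 6, 12, 24, 48, 96 → 192.
So the next line is 84 bulbs, 192 trays.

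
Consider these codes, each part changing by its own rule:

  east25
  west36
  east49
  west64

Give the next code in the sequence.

east81

Direction goes east, west, east, west → east (alternates east ↔ west).
Second component — perfect squares: 5², 6², 7², …: 25, 36, 49, 64 → 81.
So the next code is east81.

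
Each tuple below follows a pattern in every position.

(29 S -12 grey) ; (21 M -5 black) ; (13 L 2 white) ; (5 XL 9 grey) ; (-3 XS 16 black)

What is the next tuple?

First slot: 29, 21, 13, 5, -3 → -11 (−8 each step).
Size: runs through clothing sizes XS→XL, so S, M, L, XL, XS → S.
Third slot: +7 each step; -12, -5, 2, 9, 16 → 23.
Shade: repeats grey → black → white; grey, black, white, grey, black → white.
Combining the parts gives (-11 S 23 white).

(-11 S 23 white)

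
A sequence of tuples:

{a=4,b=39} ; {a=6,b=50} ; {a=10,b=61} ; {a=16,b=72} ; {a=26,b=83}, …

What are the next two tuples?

{a=42,b=94}, {a=68,b=105}

A goes 4, 6, 10, 16, 26 → 42 → 68 (each term is the sum of the two before it).
B: 39, 50, 61, 72, 83 → 94 → 105 (+11 each step).
Putting the parts together: {a=42,b=94} and then {a=68,b=105}.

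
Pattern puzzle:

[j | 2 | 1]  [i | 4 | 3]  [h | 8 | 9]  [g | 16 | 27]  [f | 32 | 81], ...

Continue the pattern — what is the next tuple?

Letter — letters move back 1 place in the alphabet: j, i, h, g, f → e.
Second component: ×2 each step, so 2, 4, 8, 16, 32 → 64.
Third component: ×3 each step; 1, 3, 9, 27, 81 → 243.
So the next tuple is [e | 64 | 243].

[e | 64 | 243]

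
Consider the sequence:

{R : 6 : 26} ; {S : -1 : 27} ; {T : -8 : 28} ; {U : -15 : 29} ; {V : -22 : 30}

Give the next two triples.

Letter: letters move forward 1 place in the alphabet; R, S, T, U, V → W → X.
Second value — −7 each step: 6, -1, -8, -15, -22 → -29 → -36.
Third value: 26, 27, 28, 29, 30 → 31 → 32 (+1 each step).
So the next two triples are {W : -29 : 31} and {X : -36 : 32}.

{W : -29 : 31}, {X : -36 : 32}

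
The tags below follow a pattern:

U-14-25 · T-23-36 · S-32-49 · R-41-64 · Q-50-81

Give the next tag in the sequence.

Letter: letters move back 1 place in the alphabet; U, T, S, R, Q → P.
Second component: 14, 23, 32, 41, 50 → 59 (+9 each step).
Third component: 25, 36, 49, 64, 81 → 100 (perfect squares: 5², 6², 7², …).
Combining the parts gives P-59-100.

P-59-100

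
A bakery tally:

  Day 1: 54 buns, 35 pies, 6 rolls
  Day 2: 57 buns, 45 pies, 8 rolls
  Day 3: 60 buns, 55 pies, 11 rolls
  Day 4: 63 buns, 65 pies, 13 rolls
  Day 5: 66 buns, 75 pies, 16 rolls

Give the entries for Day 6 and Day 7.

69 buns, 85 pies, 18 rolls; 72 buns, 95 pies, 21 rolls

Buns: 54, 57, 60, 63, 66 → 69 → 72 (+3 each step).
Pies — +10 each step: 35, 45, 55, 65, 75 → 85 → 95.
Rolls: alternating steps +2, +3, +2, +3, …, so 6, 8, 11, 13, 16 → 18 → 21.
So the next two records are 69 buns, 85 pies, 18 rolls and 72 buns, 95 pies, 21 rolls.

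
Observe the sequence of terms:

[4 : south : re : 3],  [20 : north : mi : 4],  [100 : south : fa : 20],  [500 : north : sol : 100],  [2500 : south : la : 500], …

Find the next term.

[12500 : north : ti : 2500]

First coordinate goes 4, 20, 100, 500, 2500 → 12500 (×5 each step).
Direction — alternates south ↔ north: south, north, south, north, south → north.
For the note, runs through the solfège scale do→ti: re, mi, fa, sol, la → ti.
Fourth coordinate: 3, 4, 20, 100, 500 → 2500 (always the previous value of the first coordinate).
Combining the parts gives [12500 : north : ti : 2500].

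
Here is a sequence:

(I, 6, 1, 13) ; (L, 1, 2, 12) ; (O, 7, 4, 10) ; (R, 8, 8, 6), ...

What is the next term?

For the letter, letters move forward 3 places in the alphabet: I, L, O, R → U.
Second coordinate: each term is the sum of the two before it; 6, 1, 7, 8 → 15.
For the third coordinate, ×2 each step: 1, 2, 4, 8 → 16.
Fourth coordinate goes 13, 12, 10, 6 → -2 (together with the third coordinate always sums to 14).
Putting it together: (U, 15, 16, -2).

(U, 15, 16, -2)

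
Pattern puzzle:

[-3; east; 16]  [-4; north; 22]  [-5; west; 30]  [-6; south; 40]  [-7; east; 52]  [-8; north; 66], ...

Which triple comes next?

For the first coordinate, −1 each step: -3, -4, -5, -6, -7, -8 → -9.
Direction goes east, north, west, south, east, north → west (repeats east → north → west → south).
Third coordinate — differences are 6, 8, 10, … (increasing by 2 each time): 16, 22, 30, 40, 52, 66 → 82.
Combining the parts gives [-9; west; 82].

[-9; west; 82]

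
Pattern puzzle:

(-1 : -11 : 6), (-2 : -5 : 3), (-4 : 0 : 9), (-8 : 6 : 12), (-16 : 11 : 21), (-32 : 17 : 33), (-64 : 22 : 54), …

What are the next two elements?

First entry: ×2 each step; -1, -2, -4, -8, -16, -32, -64 → -128 → -256.
For the second entry, alternating steps +6, +5, +6, +5, …: -11, -5, 0, 6, 11, 17, 22 → 28 → 33.
Third entry: 6, 3, 9, 12, 21, 33, 54 → 87 → 141 (each term is the sum of the two before it).
Putting the parts together: (-128 : 28 : 87) and then (-256 : 33 : 141).

(-128 : 28 : 87), (-256 : 33 : 141)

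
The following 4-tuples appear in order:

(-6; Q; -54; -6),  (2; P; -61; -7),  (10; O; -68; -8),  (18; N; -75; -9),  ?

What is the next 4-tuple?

First component goes -6, 2, 10, 18 → 26 (+8 each step).
For the letter, letters move back 1 place in the alphabet: Q, P, O, N → M.
Third component goes -54, -61, -68, -75 → -82 (−7 each step).
Fourth component goes -6, -7, -8, -9 → -10 (−1 each step).
Putting it together: (26; M; -82; -10).

(26; M; -82; -10)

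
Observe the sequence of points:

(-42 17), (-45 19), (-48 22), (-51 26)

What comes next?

First slot: −3 each step, so -42, -45, -48, -51 → -54.
Second slot — differences are 2, 3, 4, … (increasing by 1 each time): 17, 19, 22, 26 → 31.
Putting it together: (-54 31).

(-54 31)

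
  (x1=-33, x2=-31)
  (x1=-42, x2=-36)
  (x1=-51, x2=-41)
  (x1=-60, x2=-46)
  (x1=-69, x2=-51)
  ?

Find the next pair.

X1 — −9 each step: -33, -42, -51, -60, -69 → -78.
X2 — −5 each step: -31, -36, -41, -46, -51 → -56.
So the next pair is (x1=-78, x2=-56).

(x1=-78, x2=-56)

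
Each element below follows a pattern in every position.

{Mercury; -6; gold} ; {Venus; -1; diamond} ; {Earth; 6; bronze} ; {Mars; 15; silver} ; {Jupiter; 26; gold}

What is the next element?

{Saturn; 39; diamond}

Planet: Mercury, Venus, Earth, Mars, Jupiter → Saturn (runs through the planets Mercury→Neptune).
Second slot: differences are 5, 7, 9, … (increasing by 2 each time); -6, -1, 6, 15, 26 → 39.
Rank — repeats gold → diamond → bronze → silver: gold, diamond, bronze, silver, gold → diamond.
Putting it together: {Saturn; 39; diamond}.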